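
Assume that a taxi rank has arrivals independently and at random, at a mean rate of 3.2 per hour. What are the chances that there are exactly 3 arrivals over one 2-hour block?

0.0726

Over the interval, μ = 3.2 × 2 = 6.4 (a 2-hour block = 2 hours).
P(N = 3) = e^(−μ) μ^3/3! = e^(−6.4) · 6.4^3/6 ≈ 0.0726.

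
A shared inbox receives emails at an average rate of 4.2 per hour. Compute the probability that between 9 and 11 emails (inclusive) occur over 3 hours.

0.2755

Over the interval, μ = 4.2 × 3 = 12.6 (3 hours).
P(9 ≤ N ≤ 11) = Σ_{j=9}^{11} e^(−12.6) · 12.6^j/j! ≈ 0.2755.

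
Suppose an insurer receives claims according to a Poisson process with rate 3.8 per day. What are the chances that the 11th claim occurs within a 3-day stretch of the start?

Over the interval, μ = 3.8 × 3 = 11.4 (a 3-day stretch = 3 days).
The 11th arrival falls in the interval iff at least 11 events occur there: P(S_11 ≤ t) = P(N ≥ 11) = 1 − P(N ≤ 10) ≈ 0.5869.

0.5869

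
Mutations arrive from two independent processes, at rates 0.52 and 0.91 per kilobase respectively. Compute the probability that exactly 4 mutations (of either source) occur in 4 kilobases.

0.1463

Independent Poisson processes superpose: combined rate λ = 0.52 + 0.91 = 1.43 per kilobase.
Over the interval, μ = 1.43 × 4 = 5.72 (4 kilobases).
P(N = 4) = e^(−5.72) · 5.72^4/4! ≈ 0.1463.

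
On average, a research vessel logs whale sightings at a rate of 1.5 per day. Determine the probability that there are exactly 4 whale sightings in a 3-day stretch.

0.1898

Over the interval, μ = 1.5 × 3 = 4.5 (a 3-day stretch = 3 days).
P(N = 4) = e^(−μ) μ^4/4! = e^(−4.5) · 4.5^4/24 ≈ 0.1898.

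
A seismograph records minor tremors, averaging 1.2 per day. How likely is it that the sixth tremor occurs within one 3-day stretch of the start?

0.1559

Over the interval, μ = 1.2 × 3 = 3.6 (a 3-day stretch = 3 days).
The sixth arrival falls in the interval iff at least 6 events occur there: P(S_6 ≤ t) = P(N ≥ 6) = 1 − P(N ≤ 5) ≈ 0.1559.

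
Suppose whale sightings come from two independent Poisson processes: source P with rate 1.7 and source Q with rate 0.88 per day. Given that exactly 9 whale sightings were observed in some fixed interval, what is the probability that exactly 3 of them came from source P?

Given the total, each event is independently from source P with probability p = λ_P/(λ_P+λ_Q) = 1.7/2.58 ≈ 0.6589.
So K ~ Binomial(9, 1.7/2.58): P(K = 3) = C(9,3) · (1.7/2.58)^3 · (0.88/2.58)^6 ≈ 0.0378.

0.0378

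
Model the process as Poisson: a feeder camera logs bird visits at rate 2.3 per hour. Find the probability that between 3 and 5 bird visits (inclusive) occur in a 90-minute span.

Over the interval, μ = 2.3 × 1.5 = 3.45 (a 90-minute span = 1.5 hours).
P(3 ≤ N ≤ 5) = Σ_{j=3}^{5} e^(−3.45) · 3.45^j/j! ≈ 0.5340.

0.5340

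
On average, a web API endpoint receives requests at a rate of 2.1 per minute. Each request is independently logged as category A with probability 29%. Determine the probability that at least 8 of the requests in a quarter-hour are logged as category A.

0.6917

Thinning: the requests that are logged as category A themselves form a Poisson process with rate 0.29 × 2.1 = 0.609 per minute.
Over the interval, μ = 0.609 × 15 = 9.135 (a quarter-hour = 15 minutes).
P(N ≥ 8) = 1 − P(N ≤ 7) ≈ 0.6917.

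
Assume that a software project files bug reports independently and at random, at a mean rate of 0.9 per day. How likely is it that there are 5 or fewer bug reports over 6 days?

Over the interval, μ = 0.9 × 6 = 5.4 (6 days).
P(N ≤ 5) = Σ_{j=0}^{5} e^(−μ) μ^j/j! ≈ 0.5461.

0.5461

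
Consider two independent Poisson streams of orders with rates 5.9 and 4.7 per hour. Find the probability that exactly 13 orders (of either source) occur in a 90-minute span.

Independent Poisson processes superpose: combined rate λ = 5.9 + 4.7 = 10.6 per hour.
Over the interval, μ = 10.6 × 1.5 = 15.9 (a 90-minute span = 1.5 hours).
P(N = 13) = e^(−15.9) · 15.9^13/13! ≈ 0.0829.

0.0829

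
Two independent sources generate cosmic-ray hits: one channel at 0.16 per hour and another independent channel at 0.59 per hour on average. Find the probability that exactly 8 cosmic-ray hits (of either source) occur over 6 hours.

0.0463

Independent Poisson processes superpose: combined rate λ = 0.16 + 0.59 = 0.75 per hour.
Over the interval, μ = 0.75 × 6 = 4.5 (6 hours).
P(N = 8) = e^(−4.5) · 4.5^8/8! ≈ 0.0463.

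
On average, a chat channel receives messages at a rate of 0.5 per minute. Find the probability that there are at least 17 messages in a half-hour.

Over the interval, μ = 0.5 × 30 = 15 (a half-hour = 30 minutes).
P(N ≥ 17) = 1 − P(N ≤ 16) = 1 − Σ_{j=0}^{16} e^(−μ) μ^j/j! ≈ 0.3359.

0.3359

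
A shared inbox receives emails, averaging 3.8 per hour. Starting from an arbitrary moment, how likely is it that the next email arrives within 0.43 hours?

0.8049

Inter-arrival times are exponential with rate λ = 3.8 per hour.
P(T ≤ 0.43) = 1 − e^(−λt) = 1 − e^(−3.8 × 0.43) = 1 − e^(−1.634) ≈ 0.8049.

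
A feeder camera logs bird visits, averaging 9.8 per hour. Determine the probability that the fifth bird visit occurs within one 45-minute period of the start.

0.8566

Over the interval, μ = 9.8 × 0.75 = 7.35 (a 45-minute period = 0.75 hours).
The fifth arrival falls in the interval iff at least 5 events occur there: P(S_5 ≤ t) = P(N ≥ 5) = 1 − P(N ≤ 4) ≈ 0.8566.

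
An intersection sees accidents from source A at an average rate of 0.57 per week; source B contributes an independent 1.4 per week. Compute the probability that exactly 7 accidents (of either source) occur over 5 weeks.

0.0942

Independent Poisson processes superpose: combined rate λ = 0.57 + 1.4 = 1.97 per week.
Over the interval, μ = 1.97 × 5 = 9.85 (5 weeks).
P(N = 7) = e^(−9.85) · 9.85^7/7! ≈ 0.0942.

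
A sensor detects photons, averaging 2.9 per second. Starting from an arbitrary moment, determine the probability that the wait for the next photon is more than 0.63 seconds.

0.1609

The wait for the next event is exponential with rate λ = 2.9 per second.
P(T > 0.63) = e^(−λt) = e^(−2.9 × 0.63) = e^(−1.827) ≈ 0.1609.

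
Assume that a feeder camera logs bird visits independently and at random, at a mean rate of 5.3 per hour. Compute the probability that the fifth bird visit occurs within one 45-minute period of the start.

0.3663

Over the interval, μ = 5.3 × 0.75 = 3.975 (a 45-minute period = 0.75 hours).
The fifth arrival falls in the interval iff at least 5 events occur there: P(S_5 ≤ t) = P(N ≥ 5) = 1 − P(N ≤ 4) ≈ 0.3663.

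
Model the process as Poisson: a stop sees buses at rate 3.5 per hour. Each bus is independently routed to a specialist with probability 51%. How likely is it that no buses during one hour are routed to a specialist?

Thinning: the buses that are routed to a specialist themselves form a Poisson process with rate 0.51 × 3.5 = 1.785 per hour.
So μ = 1.785.
P(N = 0) = e^(−1.785) · 1.785^0/0! ≈ 0.1678.

0.1678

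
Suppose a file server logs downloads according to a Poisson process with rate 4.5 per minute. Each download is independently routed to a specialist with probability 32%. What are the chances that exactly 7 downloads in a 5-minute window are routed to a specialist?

Thinning: the downloads that are routed to a specialist themselves form a Poisson process with rate 0.32 × 4.5 = 1.44 per minute.
Over the interval, μ = 1.44 × 5 = 7.2 (a 5-minute window = 5 minutes).
P(N = 7) = e^(−7.2) · 7.2^7/7! ≈ 0.1486.

0.1486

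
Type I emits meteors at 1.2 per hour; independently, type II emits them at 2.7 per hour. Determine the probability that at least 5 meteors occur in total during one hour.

0.3516

Independent Poisson processes superpose: combined rate λ = 1.2 + 2.7 = 3.9 per hour.
So μ = 3.9.
P(N ≥ 5) = 1 − P(N ≤ 4) ≈ 0.3516.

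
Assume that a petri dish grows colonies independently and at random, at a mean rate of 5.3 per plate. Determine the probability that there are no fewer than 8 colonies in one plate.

With mean μ = 5.3 per plate,
P(N ≥ 8) = 1 − P(N ≤ 7) = 1 − Σ_{j=0}^{7} e^(−μ) μ^j/j! ≈ 0.1665.

0.1665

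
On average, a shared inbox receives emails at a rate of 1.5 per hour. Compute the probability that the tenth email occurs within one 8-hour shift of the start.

Over the interval, μ = 1.5 × 8 = 12 (an 8-hour shift = 8 hours).
The tenth arrival falls in the interval iff at least 10 events occur there: P(S_10 ≤ t) = P(N ≥ 10) = 1 − P(N ≤ 9) ≈ 0.7576.

0.7576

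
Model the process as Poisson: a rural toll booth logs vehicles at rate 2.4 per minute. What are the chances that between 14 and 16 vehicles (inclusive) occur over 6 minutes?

0.2976

Over the interval, μ = 2.4 × 6 = 14.4 (6 minutes).
P(14 ≤ N ≤ 16) = Σ_{j=14}^{16} e^(−14.4) · 14.4^j/j! ≈ 0.2976.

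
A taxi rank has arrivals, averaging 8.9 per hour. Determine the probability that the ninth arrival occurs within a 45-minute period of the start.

Over the interval, μ = 8.9 × 0.75 = 6.675 (a 45-minute period = 0.75 hours).
The ninth arrival falls in the interval iff at least 9 events occur there: P(S_9 ≤ t) = P(N ≥ 9) = 1 − P(N ≤ 8) ≈ 0.2296.

0.2296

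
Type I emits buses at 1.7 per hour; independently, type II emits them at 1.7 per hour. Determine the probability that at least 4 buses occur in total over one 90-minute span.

Independent Poisson processes superpose: combined rate λ = 1.7 + 1.7 = 3.4 per hour.
Over the interval, μ = 3.4 × 1.5 = 5.1 (a 90-minute span = 1.5 hours).
P(N ≥ 4) = 1 − P(N ≤ 3) ≈ 0.7487.

0.7487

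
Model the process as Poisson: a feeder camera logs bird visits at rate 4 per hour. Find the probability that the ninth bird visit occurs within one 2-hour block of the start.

0.4075

Over the interval, μ = 4 × 2 = 8 (a 2-hour block = 2 hours).
The ninth arrival falls in the interval iff at least 9 events occur there: P(S_9 ≤ t) = P(N ≥ 9) = 1 − P(N ≤ 8) ≈ 0.4075.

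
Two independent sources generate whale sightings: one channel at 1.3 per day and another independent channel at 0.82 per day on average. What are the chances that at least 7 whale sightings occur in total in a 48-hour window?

0.1371

Independent Poisson processes superpose: combined rate λ = 1.3 + 0.82 = 2.12 per day.
Over the interval, μ = 2.12 × 2 = 4.24 (a 48-hour window = 2 days).
P(N ≥ 7) = 1 − P(N ≤ 6) ≈ 0.1371.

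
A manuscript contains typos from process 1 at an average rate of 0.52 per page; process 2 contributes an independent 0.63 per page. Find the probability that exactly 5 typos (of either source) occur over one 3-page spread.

Independent Poisson processes superpose: combined rate λ = 0.52 + 0.63 = 1.15 per page.
Over the interval, μ = 1.15 × 3 = 3.45 (a 3-page spread = 3 pages).
P(N = 5) = e^(−3.45) · 3.45^5/5! ≈ 0.1293.

0.1293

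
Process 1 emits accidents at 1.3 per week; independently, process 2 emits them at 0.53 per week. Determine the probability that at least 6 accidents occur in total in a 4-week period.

Independent Poisson processes superpose: combined rate λ = 1.3 + 0.53 = 1.83 per week.
Over the interval, μ = 1.83 × 4 = 7.32 (a 4-week period = 4 weeks).
P(N ≥ 6) = 1 − P(N ≤ 5) ≈ 0.7383.

0.7383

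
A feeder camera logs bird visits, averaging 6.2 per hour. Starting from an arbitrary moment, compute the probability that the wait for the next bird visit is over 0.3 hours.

0.1557

The wait for the next event is exponential with rate λ = 6.2 per hour.
P(T > 0.3) = e^(−λt) = e^(−6.2 × 0.3) = e^(−1.86) ≈ 0.1557.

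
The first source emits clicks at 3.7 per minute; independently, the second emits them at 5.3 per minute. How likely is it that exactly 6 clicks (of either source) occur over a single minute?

Independent Poisson processes superpose: combined rate λ = 3.7 + 5.3 = 9 per minute.
So μ = 9.
P(N = 6) = e^(−9) · 9^6/6! ≈ 0.0911.

0.0911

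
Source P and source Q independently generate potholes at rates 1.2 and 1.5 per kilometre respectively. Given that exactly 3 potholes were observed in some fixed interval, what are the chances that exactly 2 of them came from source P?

0.3292

Given the total, each event is independently from source P with probability p = λ_P/(λ_P+λ_Q) = 1.2/2.7 ≈ 0.4444.
So K ~ Binomial(3, 1.2/2.7): P(K = 2) = C(3,2) · (1.2/2.7)^2 · (1.5/2.7)^1 ≈ 0.3292.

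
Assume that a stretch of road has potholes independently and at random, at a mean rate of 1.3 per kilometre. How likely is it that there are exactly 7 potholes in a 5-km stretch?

0.1462

Over the interval, μ = 1.3 × 5 = 6.5 (a 5-km stretch = 5 kilometres).
P(N = 7) = e^(−μ) μ^7/7! = e^(−6.5) · 6.5^7/5040 ≈ 0.1462.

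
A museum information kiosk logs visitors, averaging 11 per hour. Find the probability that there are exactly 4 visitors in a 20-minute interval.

Over the interval, μ = 11 × 1/3 ≈ 3.66667 (a 20-minute interval = 1/3 hours).
P(N = 4) = e^(−μ) μ^4/4! = e^(−3.66667) · 3.66667^4/24 ≈ 0.1925.

0.1925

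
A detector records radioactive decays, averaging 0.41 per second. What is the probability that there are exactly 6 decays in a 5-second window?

0.0133

Over the interval, μ = 0.41 × 5 = 2.05 (a 5-second window = 5 seconds).
P(N = 6) = e^(−μ) μ^6/6! = e^(−2.05) · 2.05^6/720 ≈ 0.0133.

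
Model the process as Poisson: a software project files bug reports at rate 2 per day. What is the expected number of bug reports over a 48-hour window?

E[N] = λt = 2 × 2 = 4 (a 48-hour window = 2 days).

4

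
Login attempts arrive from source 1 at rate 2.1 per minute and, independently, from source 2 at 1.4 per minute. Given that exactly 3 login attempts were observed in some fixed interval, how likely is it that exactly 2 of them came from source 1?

Given the total, each event is independently from source 1 with probability p = λ_1/(λ_1+λ_2) = 2.1/3.5 = 0.6000.
So K ~ Binomial(3, 2.1/3.5): P(K = 2) = C(3,2) · (2.1/3.5)^2 · (1.4/3.5)^1 ≈ 0.4320.

0.4320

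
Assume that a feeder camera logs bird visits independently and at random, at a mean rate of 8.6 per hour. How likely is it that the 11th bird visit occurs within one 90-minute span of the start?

0.7396

Over the interval, μ = 8.6 × 1.5 = 12.9 (a 90-minute span = 1.5 hours).
The 11th arrival falls in the interval iff at least 11 events occur there: P(S_11 ≤ t) = P(N ≥ 11) = 1 − P(N ≤ 10) ≈ 0.7396.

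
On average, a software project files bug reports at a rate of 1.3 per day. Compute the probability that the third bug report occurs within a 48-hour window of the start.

0.4816

Over the interval, μ = 1.3 × 2 = 2.6 (a 48-hour window = 2 days).
The third arrival falls in the interval iff at least 3 events occur there: P(S_3 ≤ t) = P(N ≥ 3) = 1 − P(N ≤ 2) ≈ 0.4816.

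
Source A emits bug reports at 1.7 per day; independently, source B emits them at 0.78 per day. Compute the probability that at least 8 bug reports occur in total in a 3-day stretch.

Independent Poisson processes superpose: combined rate λ = 1.7 + 0.78 = 2.48 per day.
Over the interval, μ = 2.48 × 3 = 7.44 (a 3-day stretch = 3 days).
P(N ≥ 8) = 1 − P(N ≤ 7) ≈ 0.4666.

0.4666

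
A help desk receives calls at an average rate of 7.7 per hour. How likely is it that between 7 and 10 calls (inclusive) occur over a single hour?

0.4931

With mean μ = 7.7 per hour,
P(7 ≤ N ≤ 10) = Σ_{j=7}^{10} e^(−7.7) · 7.7^j/j! ≈ 0.4931.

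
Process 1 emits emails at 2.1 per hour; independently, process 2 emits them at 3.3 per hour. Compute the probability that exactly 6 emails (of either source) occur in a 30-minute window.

Independent Poisson processes superpose: combined rate λ = 2.1 + 3.3 = 5.4 per hour.
Over the interval, μ = 5.4 × 0.5 = 2.7 (a 30-minute window = 0.5 hours).
P(N = 6) = e^(−2.7) · 2.7^6/6! ≈ 0.0362.

0.0362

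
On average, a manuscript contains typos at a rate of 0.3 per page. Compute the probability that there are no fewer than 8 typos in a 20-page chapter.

Over the interval, μ = 0.3 × 20 = 6 (a 20-page chapter = 20 pages).
P(N ≥ 8) = 1 − P(N ≤ 7) = 1 − Σ_{j=0}^{7} e^(−μ) μ^j/j! ≈ 0.2560.

0.2560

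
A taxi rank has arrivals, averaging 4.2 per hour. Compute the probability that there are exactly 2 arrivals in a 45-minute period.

0.2126

Over the interval, μ = 4.2 × 0.75 = 3.15 (a 45-minute period = 0.75 hours).
P(N = 2) = e^(−μ) μ^2/2! = e^(−3.15) · 3.15^2/2 ≈ 0.2126.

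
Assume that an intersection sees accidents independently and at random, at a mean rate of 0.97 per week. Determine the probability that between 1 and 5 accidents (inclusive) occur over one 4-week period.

0.7829

Over the interval, μ = 0.97 × 4 = 3.88 (a 4-week period = 4 weeks).
P(1 ≤ N ≤ 5) = Σ_{j=1}^{5} e^(−3.88) · 3.88^j/j! ≈ 0.7829.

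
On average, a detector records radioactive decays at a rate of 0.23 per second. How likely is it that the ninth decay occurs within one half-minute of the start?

0.2580

Over the interval, μ = 0.23 × 30 = 6.9 (a half-minute = 30 seconds).
The ninth arrival falls in the interval iff at least 9 events occur there: P(S_9 ≤ t) = P(N ≥ 9) = 1 − P(N ≤ 8) ≈ 0.2580.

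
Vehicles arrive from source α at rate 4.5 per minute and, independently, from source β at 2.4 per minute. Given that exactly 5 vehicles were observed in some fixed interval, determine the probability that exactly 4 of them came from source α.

Given the total, each event is independently from source α with probability p = λ_α/(λ_α+λ_β) = 4.5/6.9 ≈ 0.6522.
So K ~ Binomial(5, 4.5/6.9): P(K = 4) = C(5,4) · (4.5/6.9)^4 · (2.4/6.9)^1 ≈ 0.3146.

0.3146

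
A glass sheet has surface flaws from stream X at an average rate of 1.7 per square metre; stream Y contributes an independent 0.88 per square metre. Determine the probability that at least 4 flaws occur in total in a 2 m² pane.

Independent Poisson processes superpose: combined rate λ = 1.7 + 0.88 = 2.58 per square metre.
Over the interval, μ = 2.58 × 2 = 5.16 (a 2 m² pane = 2 square metres).
P(N ≥ 4) = 1 − P(N ≤ 3) ≈ 0.7567.

0.7567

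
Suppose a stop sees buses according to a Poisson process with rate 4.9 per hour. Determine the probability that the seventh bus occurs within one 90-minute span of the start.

0.6010

Over the interval, μ = 4.9 × 1.5 = 7.35 (a 90-minute span = 1.5 hours).
The seventh arrival falls in the interval iff at least 7 events occur there: P(S_7 ≤ t) = P(N ≥ 7) = 1 − P(N ≤ 6) ≈ 0.6010.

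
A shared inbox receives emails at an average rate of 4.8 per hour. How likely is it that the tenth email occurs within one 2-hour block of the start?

Over the interval, μ = 4.8 × 2 = 9.6 (a 2-hour block = 2 hours).
The tenth arrival falls in the interval iff at least 10 events occur there: P(S_10 ≤ t) = P(N ≥ 10) = 1 − P(N ≤ 9) ≈ 0.4911.

0.4911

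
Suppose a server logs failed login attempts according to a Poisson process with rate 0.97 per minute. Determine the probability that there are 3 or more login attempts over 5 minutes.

Over the interval, μ = 0.97 × 5 = 4.85 (5 minutes).
P(N ≥ 3) = 1 − P(N ≤ 2) = 1 − Σ_{j=0}^{2} e^(−μ) μ^j/j! ≈ 0.8621.

0.8621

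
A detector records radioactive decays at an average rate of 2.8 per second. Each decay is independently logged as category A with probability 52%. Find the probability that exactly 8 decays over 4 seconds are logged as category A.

0.0970

Thinning: the decays that are logged as category A themselves form a Poisson process with rate 0.52 × 2.8 = 1.456 per second.
Over the interval, μ = 1.456 × 4 = 5.824 (4 seconds).
P(N = 8) = e^(−5.824) · 5.824^8/8! ≈ 0.0970.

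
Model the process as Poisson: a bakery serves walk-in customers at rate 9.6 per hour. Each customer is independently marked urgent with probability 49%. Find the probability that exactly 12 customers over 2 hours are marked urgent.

0.0824

Thinning: the customers that are marked urgent themselves form a Poisson process with rate 0.49 × 9.6 = 4.704 per hour.
Over the interval, μ = 4.704 × 2 = 9.408 (2 hours).
P(N = 12) = e^(−9.408) · 9.408^12/12! ≈ 0.0824.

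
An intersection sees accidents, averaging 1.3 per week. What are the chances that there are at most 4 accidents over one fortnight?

0.8774

Over the interval, μ = 1.3 × 2 = 2.6 (a fortnight = 2 weeks).
P(N ≤ 4) = Σ_{j=0}^{4} e^(−μ) μ^j/j! ≈ 0.8774.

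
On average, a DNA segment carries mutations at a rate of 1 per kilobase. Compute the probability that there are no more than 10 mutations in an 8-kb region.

Over the interval, μ = 1 × 8 = 8 (an 8-kb region = 8 kilobases).
P(N ≤ 10) = Σ_{j=0}^{10} e^(−μ) μ^j/j! ≈ 0.8159.

0.8159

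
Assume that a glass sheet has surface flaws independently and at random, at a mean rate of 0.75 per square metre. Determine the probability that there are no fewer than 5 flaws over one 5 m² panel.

0.3225

Over the interval, μ = 0.75 × 5 = 3.75 (a 5 m² panel = 5 square metres).
P(N ≥ 5) = 1 − P(N ≤ 4) = 1 − Σ_{j=0}^{4} e^(−μ) μ^j/j! ≈ 0.3225.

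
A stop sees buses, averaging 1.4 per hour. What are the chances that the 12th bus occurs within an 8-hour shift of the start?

0.4446

Over the interval, μ = 1.4 × 8 = 11.2 (an 8-hour shift = 8 hours).
The 12th arrival falls in the interval iff at least 12 events occur there: P(S_12 ≤ t) = P(N ≥ 12) = 1 − P(N ≤ 11) ≈ 0.4446.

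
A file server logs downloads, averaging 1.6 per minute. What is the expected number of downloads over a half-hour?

48

E[N] = λt = 1.6 × 30 = 48 (a half-hour = 30 minutes).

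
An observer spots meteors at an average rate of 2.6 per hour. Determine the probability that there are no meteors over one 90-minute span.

0.0202

Over the interval, μ = 2.6 × 1.5 = 3.9 (a 90-minute span = 1.5 hours).
P(N = 0) = e^(−μ) μ^0/0! = e^(−3.9) · 3.9^0/1 ≈ 0.0202.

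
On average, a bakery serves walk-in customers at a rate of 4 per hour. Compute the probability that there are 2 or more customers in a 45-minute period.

0.8009

Over the interval, μ = 4 × 0.75 = 3 (a 45-minute period = 0.75 hours).
P(N ≥ 2) = 1 − P(N ≤ 1) = 1 − Σ_{j=0}^{1} e^(−μ) μ^j/j! ≈ 0.8009.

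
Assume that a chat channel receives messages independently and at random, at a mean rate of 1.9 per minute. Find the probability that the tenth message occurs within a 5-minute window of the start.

Over the interval, μ = 1.9 × 5 = 9.5 (a 5-minute window = 5 minutes).
The tenth arrival falls in the interval iff at least 10 events occur there: P(S_10 ≤ t) = P(N ≥ 10) = 1 − P(N ≤ 9) ≈ 0.4782.

0.4782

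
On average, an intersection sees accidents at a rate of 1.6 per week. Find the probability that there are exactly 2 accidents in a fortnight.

0.2087

Over the interval, μ = 1.6 × 2 = 3.2 (a fortnight = 2 weeks).
P(N = 2) = e^(−μ) μ^2/2! = e^(−3.2) · 3.2^2/2 ≈ 0.2087.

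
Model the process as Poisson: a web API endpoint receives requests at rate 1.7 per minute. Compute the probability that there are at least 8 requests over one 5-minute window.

Over the interval, μ = 1.7 × 5 = 8.5 (a 5-minute window = 5 minutes).
P(N ≥ 8) = 1 − P(N ≤ 7) = 1 − Σ_{j=0}^{7} e^(−μ) μ^j/j! ≈ 0.6144.

0.6144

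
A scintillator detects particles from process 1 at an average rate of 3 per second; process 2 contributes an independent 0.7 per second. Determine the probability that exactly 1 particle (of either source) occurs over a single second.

Independent Poisson processes superpose: combined rate λ = 3 + 0.7 = 3.7 per second.
So μ = 3.7.
P(N = 1) = e^(−3.7) · 3.7^1/1! ≈ 0.0915.

0.0915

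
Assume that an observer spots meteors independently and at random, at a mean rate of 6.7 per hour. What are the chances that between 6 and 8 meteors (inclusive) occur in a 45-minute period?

Over the interval, μ = 6.7 × 0.75 = 5.025 (a 45-minute period = 0.75 hours).
P(6 ≤ N ≤ 8) = Σ_{j=6}^{8} e^(−5.025) · 5.025^j/j! ≈ 0.3187.

0.3187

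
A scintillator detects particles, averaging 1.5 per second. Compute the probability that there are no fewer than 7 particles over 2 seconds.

Over the interval, μ = 1.5 × 2 = 3 (2 seconds).
P(N ≥ 7) = 1 − P(N ≤ 6) = 1 − Σ_{j=0}^{6} e^(−μ) μ^j/j! ≈ 0.0335.

0.0335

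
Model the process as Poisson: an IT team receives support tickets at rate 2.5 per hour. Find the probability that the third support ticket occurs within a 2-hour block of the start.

0.8753

Over the interval, μ = 2.5 × 2 = 5 (a 2-hour block = 2 hours).
The third arrival falls in the interval iff at least 3 events occur there: P(S_3 ≤ t) = P(N ≥ 3) = 1 − P(N ≤ 2) ≈ 0.8753.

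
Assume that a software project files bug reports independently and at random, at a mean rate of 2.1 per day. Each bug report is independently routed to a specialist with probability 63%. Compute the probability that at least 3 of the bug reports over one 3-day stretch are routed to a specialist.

Thinning: the bug reports that are routed to a specialist themselves form a Poisson process with rate 0.63 × 2.1 = 1.323 per day.
Over the interval, μ = 1.323 × 3 = 3.969 (a 3-day stretch = 3 days).
P(N ≥ 3) = 1 − P(N ≤ 2) ≈ 0.7573.

0.7573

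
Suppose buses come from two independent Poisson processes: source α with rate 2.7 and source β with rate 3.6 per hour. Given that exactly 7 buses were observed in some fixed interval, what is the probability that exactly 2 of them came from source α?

0.2350

Given the total, each event is independently from source α with probability p = λ_α/(λ_α+λ_β) = 2.7/6.3 ≈ 0.4286.
So K ~ Binomial(7, 2.7/6.3): P(K = 2) = C(7,2) · (2.7/6.3)^2 · (3.6/6.3)^5 ≈ 0.2350.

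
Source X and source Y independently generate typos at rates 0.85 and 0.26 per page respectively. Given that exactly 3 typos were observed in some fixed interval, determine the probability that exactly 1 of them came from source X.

Given the total, each event is independently from source X with probability p = λ_X/(λ_X+λ_Y) = 0.85/1.11 ≈ 0.7658.
So K ~ Binomial(3, 0.85/1.11): P(K = 1) = C(3,1) · (0.85/1.11)^1 · (0.26/1.11)^2 ≈ 0.1260.

0.1260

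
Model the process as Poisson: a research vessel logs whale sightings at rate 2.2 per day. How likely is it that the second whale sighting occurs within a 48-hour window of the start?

0.9337

Over the interval, μ = 2.2 × 2 = 4.4 (a 48-hour window = 2 days).
The second arrival falls in the interval iff at least 2 events occur there: P(S_2 ≤ t) = P(N ≥ 2) = 1 − P(N ≤ 1) ≈ 0.9337.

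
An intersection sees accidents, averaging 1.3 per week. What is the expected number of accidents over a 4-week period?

5.2

E[N] = λt = 1.3 × 4 = 5.2 (a 4-week period = 4 weeks).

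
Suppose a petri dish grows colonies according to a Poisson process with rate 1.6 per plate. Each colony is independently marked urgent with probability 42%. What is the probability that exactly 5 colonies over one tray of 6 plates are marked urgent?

0.1575

Thinning: the colonies that are marked urgent themselves form a Poisson process with rate 0.42 × 1.6 = 0.672 per plate.
Over the interval, μ = 0.672 × 6 = 4.032 (a tray of 6 plates = 6 plates).
P(N = 5) = e^(−4.032) · 4.032^5/5! ≈ 0.1575.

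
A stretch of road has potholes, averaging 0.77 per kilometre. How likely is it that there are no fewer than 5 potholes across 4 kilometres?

0.1984

Over the interval, μ = 0.77 × 4 = 3.08 (4 kilometres).
P(N ≥ 5) = 1 − P(N ≤ 4) = 1 − Σ_{j=0}^{4} e^(−μ) μ^j/j! ≈ 0.1984.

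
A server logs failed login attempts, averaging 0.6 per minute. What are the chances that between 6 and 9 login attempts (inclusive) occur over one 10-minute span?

0.4704

Over the interval, μ = 0.6 × 10 = 6 (a 10-minute span = 10 minutes).
P(6 ≤ N ≤ 9) = Σ_{j=6}^{9} e^(−6) · 6^j/j! ≈ 0.4704.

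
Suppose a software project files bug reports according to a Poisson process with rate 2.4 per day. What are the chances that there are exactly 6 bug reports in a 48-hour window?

Over the interval, μ = 2.4 × 2 = 4.8 (a 48-hour window = 2 days).
P(N = 6) = e^(−μ) μ^6/6! = e^(−4.8) · 4.8^6/720 ≈ 0.1398.

0.1398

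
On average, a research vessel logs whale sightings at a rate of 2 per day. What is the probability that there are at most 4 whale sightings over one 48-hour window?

0.6288

Over the interval, μ = 2 × 2 = 4 (a 48-hour window = 2 days).
P(N ≤ 4) = Σ_{j=0}^{4} e^(−μ) μ^j/j! ≈ 0.6288.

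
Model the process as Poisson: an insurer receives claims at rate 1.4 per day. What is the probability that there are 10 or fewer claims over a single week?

0.6080

Over the interval, μ = 1.4 × 7 = 9.8 (a week = 7 days).
P(N ≤ 10) = Σ_{j=0}^{10} e^(−μ) μ^j/j! ≈ 0.6080.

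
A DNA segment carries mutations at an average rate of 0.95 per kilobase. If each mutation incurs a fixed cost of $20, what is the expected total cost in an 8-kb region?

$152

E[N] = 0.95 × 8 = 7.6 (an 8-kb region = 8 kilobases); E[cost] = 7.6 × $20 = $152.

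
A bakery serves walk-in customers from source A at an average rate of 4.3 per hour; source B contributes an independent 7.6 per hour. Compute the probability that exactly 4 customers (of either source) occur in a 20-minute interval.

Independent Poisson processes superpose: combined rate λ = 4.3 + 7.6 = 11.9 per hour.
Over the interval, μ = 11.9 × 1/3 ≈ 3.96667 (a 20-minute interval = 1/3 hours).
P(N = 4) = e^(−3.96667) · 3.96667^4/4! ≈ 0.1953.

0.1953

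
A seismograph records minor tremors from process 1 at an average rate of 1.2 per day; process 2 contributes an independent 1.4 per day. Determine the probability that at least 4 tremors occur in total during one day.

0.2640

Independent Poisson processes superpose: combined rate λ = 1.2 + 1.4 = 2.6 per day.
So μ = 2.6.
P(N ≥ 4) = 1 − P(N ≤ 3) ≈ 0.2640.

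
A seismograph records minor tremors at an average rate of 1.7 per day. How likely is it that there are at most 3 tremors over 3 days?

Over the interval, μ = 1.7 × 3 = 5.1 (3 days).
P(N ≤ 3) = Σ_{j=0}^{3} e^(−μ) μ^j/j! ≈ 0.2513.

0.2513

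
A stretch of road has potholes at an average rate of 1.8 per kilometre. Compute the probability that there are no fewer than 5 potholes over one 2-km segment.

0.2936

Over the interval, μ = 1.8 × 2 = 3.6 (a 2-km segment = 2 kilometres).
P(N ≥ 5) = 1 − P(N ≤ 4) = 1 − Σ_{j=0}^{4} e^(−μ) μ^j/j! ≈ 0.2936.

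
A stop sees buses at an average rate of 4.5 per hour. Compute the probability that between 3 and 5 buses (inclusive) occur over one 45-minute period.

Over the interval, μ = 4.5 × 0.75 = 3.375 (a 45-minute period = 0.75 hours).
P(3 ≤ N ≤ 5) = Σ_{j=3}^{5} e^(−3.375) · 3.375^j/j! ≈ 0.5291.

0.5291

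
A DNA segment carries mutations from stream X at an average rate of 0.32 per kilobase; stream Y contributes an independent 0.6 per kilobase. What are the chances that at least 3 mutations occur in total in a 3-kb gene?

Independent Poisson processes superpose: combined rate λ = 0.32 + 0.6 = 0.92 per kilobase.
Over the interval, μ = 0.92 × 3 = 2.76 (a 3-kb gene = 3 kilobases).
P(N ≥ 3) = 1 − P(N ≤ 2) ≈ 0.5210.

0.5210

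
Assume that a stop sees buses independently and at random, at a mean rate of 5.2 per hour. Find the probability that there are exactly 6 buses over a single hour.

0.1515

With mean μ = 5.2 per hour,
P(N = 6) = e^(−μ) μ^6/6! = e^(−5.2) · 5.2^6/720 ≈ 0.1515.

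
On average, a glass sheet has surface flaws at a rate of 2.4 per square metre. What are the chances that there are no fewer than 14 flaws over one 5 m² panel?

Over the interval, μ = 2.4 × 5 = 12 (a 5 m² panel = 5 square metres).
P(N ≥ 14) = 1 − P(N ≤ 13) = 1 − Σ_{j=0}^{13} e^(−μ) μ^j/j! ≈ 0.3185.

0.3185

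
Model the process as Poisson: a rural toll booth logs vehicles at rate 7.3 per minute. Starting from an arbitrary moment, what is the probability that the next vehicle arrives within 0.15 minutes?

0.6655

Inter-arrival times are exponential with rate λ = 7.3 per minute.
P(T ≤ 0.15) = 1 − e^(−λt) = 1 − e^(−7.3 × 0.15) = 1 − e^(−1.095) ≈ 0.6655.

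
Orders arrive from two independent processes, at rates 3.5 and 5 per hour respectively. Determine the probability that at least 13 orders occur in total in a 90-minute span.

Independent Poisson processes superpose: combined rate λ = 3.5 + 5 = 8.5 per hour.
Over the interval, μ = 8.5 × 1.5 = 12.75 (a 90-minute span = 1.5 hours).
P(N ≥ 13) = 1 − P(N ≤ 12) ≈ 0.5092.

0.5092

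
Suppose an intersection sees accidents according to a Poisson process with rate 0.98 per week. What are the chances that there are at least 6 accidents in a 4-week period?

Over the interval, μ = 0.98 × 4 = 3.92 (a 4-week period = 4 weeks).
P(N ≥ 6) = 1 − P(N ≤ 5) = 1 − Σ_{j=0}^{5} e^(−μ) μ^j/j! ≈ 0.2025.

0.2025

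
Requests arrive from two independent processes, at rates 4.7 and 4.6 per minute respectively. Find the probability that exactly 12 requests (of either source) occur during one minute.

Independent Poisson processes superpose: combined rate λ = 4.7 + 4.6 = 9.3 per minute.
So μ = 9.3.
P(N = 12) = e^(−9.3) · 9.3^12/12! ≈ 0.0799.

0.0799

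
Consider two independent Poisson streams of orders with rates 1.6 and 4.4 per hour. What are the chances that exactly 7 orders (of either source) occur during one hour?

0.1377

Independent Poisson processes superpose: combined rate λ = 1.6 + 4.4 = 6 per hour.
So μ = 6.
P(N = 7) = e^(−6) · 6^7/7! ≈ 0.1377.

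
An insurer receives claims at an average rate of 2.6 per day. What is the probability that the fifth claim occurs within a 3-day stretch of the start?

0.8883

Over the interval, μ = 2.6 × 3 = 7.8 (a 3-day stretch = 3 days).
The fifth arrival falls in the interval iff at least 5 events occur there: P(S_5 ≤ t) = P(N ≥ 5) = 1 − P(N ≤ 4) ≈ 0.8883.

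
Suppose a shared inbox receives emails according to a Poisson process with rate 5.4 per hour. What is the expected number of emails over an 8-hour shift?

E[N] = λt = 5.4 × 8 = 43.2 (an 8-hour shift = 8 hours).

43.2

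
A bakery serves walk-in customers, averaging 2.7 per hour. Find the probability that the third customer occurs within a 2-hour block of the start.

0.9052

Over the interval, μ = 2.7 × 2 = 5.4 (a 2-hour block = 2 hours).
The third arrival falls in the interval iff at least 3 events occur there: P(S_3 ≤ t) = P(N ≥ 3) = 1 − P(N ≤ 2) ≈ 0.9052.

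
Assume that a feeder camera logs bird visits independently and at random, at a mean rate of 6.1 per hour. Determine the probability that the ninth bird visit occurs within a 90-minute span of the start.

Over the interval, μ = 6.1 × 1.5 = 9.15 (a 90-minute span = 1.5 hours).
The ninth arrival falls in the interval iff at least 9 events occur there: P(S_9 ≤ t) = P(N ≥ 9) = 1 − P(N ≤ 8) ≈ 0.5639.

0.5639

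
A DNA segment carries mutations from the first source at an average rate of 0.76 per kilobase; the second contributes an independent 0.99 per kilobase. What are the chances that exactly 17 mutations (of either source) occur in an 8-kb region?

0.0713

Independent Poisson processes superpose: combined rate λ = 0.76 + 0.99 = 1.75 per kilobase.
Over the interval, μ = 1.75 × 8 = 14 (an 8-kb region = 8 kilobases).
P(N = 17) = e^(−14) · 14^17/17! ≈ 0.0713.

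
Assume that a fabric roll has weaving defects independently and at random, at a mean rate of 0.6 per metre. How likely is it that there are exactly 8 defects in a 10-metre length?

Over the interval, μ = 0.6 × 10 = 6 (a 10-metre length = 10 metres).
P(N = 8) = e^(−μ) μ^8/8! = e^(−6) · 6^8/40320 ≈ 0.1033.

0.1033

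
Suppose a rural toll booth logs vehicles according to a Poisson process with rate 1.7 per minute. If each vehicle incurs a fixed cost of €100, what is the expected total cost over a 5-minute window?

E[N] = 1.7 × 5 = 8.5 (a 5-minute window = 5 minutes); E[cost] = 8.5 × €100 = €850.

€850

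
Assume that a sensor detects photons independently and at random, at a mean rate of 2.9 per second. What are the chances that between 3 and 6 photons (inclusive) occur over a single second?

0.5253

With mean μ = 2.9 per second,
P(3 ≤ N ≤ 6) = Σ_{j=3}^{6} e^(−2.9) · 2.9^j/j! ≈ 0.5253.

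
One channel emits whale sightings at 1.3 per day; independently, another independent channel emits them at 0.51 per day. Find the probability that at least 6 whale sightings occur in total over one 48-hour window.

Independent Poisson processes superpose: combined rate λ = 1.3 + 0.51 = 1.81 per day.
Over the interval, μ = 1.81 × 2 = 3.62 (a 48-hour window = 2 days).
P(N ≥ 6) = 1 − P(N ≤ 5) ≈ 0.1586.

0.1586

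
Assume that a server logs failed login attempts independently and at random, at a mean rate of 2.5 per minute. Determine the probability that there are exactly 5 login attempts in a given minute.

With mean μ = 2.5 per minute,
P(N = 5) = e^(−μ) μ^5/5! = e^(−2.5) · 2.5^5/120 ≈ 0.0668.

0.0668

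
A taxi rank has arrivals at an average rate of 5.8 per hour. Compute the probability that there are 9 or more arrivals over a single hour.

0.1328

With mean μ = 5.8 per hour,
P(N ≥ 9) = 1 − P(N ≤ 8) = 1 − Σ_{j=0}^{8} e^(−μ) μ^j/j! ≈ 0.1328.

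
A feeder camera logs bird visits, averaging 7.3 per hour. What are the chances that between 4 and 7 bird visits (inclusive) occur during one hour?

With mean μ = 7.3 per hour,
P(4 ≤ N ≤ 7) = Σ_{j=4}^{7} e^(−7.3) · 7.3^j/j! ≈ 0.4867.

0.4867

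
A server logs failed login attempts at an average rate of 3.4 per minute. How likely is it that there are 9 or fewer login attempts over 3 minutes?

0.4332

Over the interval, μ = 3.4 × 3 = 10.2 (3 minutes).
P(N ≤ 9) = Σ_{j=0}^{9} e^(−μ) μ^j/j! ≈ 0.4332.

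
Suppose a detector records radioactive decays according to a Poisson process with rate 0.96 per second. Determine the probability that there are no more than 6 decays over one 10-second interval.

Over the interval, μ = 0.96 × 10 = 9.6 (a 10-second interval = 10 seconds).
P(N ≤ 6) = Σ_{j=0}^{6} e^(−μ) μ^j/j! ≈ 0.1574.

0.1574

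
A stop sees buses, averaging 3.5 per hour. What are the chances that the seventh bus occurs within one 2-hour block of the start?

Over the interval, μ = 3.5 × 2 = 7 (a 2-hour block = 2 hours).
The seventh arrival falls in the interval iff at least 7 events occur there: P(S_7 ≤ t) = P(N ≥ 7) = 1 − P(N ≤ 6) ≈ 0.5503.

0.5503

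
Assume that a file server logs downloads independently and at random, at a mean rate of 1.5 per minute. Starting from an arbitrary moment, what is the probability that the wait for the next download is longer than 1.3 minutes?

The wait for the next event is exponential with rate λ = 1.5 per minute.
P(T > 1.3) = e^(−λt) = e^(−1.5 × 1.3) = e^(−1.95) ≈ 0.1423.

0.1423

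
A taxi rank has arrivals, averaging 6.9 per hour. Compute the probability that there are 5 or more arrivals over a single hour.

0.8177

With mean μ = 6.9 per hour,
P(N ≥ 5) = 1 − P(N ≤ 4) = 1 − Σ_{j=0}^{4} e^(−μ) μ^j/j! ≈ 0.8177.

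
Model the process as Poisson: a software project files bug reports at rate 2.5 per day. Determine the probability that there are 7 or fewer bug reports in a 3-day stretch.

0.5246

Over the interval, μ = 2.5 × 3 = 7.5 (a 3-day stretch = 3 days).
P(N ≤ 7) = Σ_{j=0}^{7} e^(−μ) μ^j/j! ≈ 0.5246.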